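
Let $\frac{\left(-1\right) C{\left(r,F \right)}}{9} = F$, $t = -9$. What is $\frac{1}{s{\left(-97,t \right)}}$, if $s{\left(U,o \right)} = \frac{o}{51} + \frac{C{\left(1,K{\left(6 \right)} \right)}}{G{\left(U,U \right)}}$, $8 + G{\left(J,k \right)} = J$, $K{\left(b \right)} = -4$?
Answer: $- \frac{595}{309} \approx -1.9256$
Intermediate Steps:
$C{\left(r,F \right)} = - 9 F$
$G{\left(J,k \right)} = -8 + J$
$s{\left(U,o \right)} = \frac{36}{-8 + U} + \frac{o}{51}$ ($s{\left(U,o \right)} = \frac{o}{51} + \frac{\left(-9\right) \left(-4\right)}{-8 + U} = o \frac{1}{51} + \frac{36}{-8 + U} = \frac{o}{51} + \frac{36}{-8 + U} = \frac{36}{-8 + U} + \frac{o}{51}$)
$\frac{1}{s{\left(-97,t \right)}} = \frac{1}{\frac{1}{51} \frac{1}{-8 - 97} \left(1836 - 9 \left(-8 - 97\right)\right)} = \frac{1}{\frac{1}{51} \frac{1}{-105} \left(1836 - -945\right)} = \frac{1}{\frac{1}{51} \left(- \frac{1}{105}\right) \left(1836 + 945\right)} = \frac{1}{\frac{1}{51} \left(- \frac{1}{105}\right) 2781} = \frac{1}{- \frac{309}{595}} = - \frac{595}{309}$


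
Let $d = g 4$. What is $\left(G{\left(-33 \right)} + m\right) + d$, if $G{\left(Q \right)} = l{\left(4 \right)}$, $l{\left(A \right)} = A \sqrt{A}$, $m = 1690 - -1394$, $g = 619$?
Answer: $5568$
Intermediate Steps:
$m = 3084$ ($m = 1690 + 1394 = 3084$)
$l{\left(A \right)} = A^{\frac{3}{2}}$
$G{\left(Q \right)} = 8$ ($G{\left(Q \right)} = 4^{\frac{3}{2}} = 8$)
$d = 2476$ ($d = 619 \cdot 4 = 2476$)
$\left(G{\left(-33 \right)} + m\right) + d = \left(8 + 3084\right) + 2476 = 3092 + 2476 = 5568$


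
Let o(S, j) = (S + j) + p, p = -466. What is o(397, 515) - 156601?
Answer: -156155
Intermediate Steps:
o(S, j) = -466 + S + j (o(S, j) = (S + j) - 466 = -466 + S + j)
o(397, 515) - 156601 = (-466 + 397 + 515) - 156601 = 446 - 156601 = -156155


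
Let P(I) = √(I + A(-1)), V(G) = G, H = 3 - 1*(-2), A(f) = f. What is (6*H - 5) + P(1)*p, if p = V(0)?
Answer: 25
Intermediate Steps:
H = 5 (H = 3 + 2 = 5)
p = 0
P(I) = √(-1 + I) (P(I) = √(I - 1) = √(-1 + I))
(6*H - 5) + P(1)*p = (6*5 - 5) + √(-1 + 1)*0 = (30 - 5) + √0*0 = 25 + 0*0 = 25 + 0 = 25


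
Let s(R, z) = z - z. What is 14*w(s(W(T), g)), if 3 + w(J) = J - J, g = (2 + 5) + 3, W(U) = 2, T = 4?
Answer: -42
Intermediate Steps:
g = 10 (g = 7 + 3 = 10)
s(R, z) = 0
w(J) = -3 (w(J) = -3 + (J - J) = -3 + 0 = -3)
14*w(s(W(T), g)) = 14*(-3) = -42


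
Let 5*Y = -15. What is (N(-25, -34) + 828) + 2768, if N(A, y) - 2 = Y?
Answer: 3595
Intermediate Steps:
Y = -3 (Y = (1/5)*(-15) = -3)
N(A, y) = -1 (N(A, y) = 2 - 3 = -1)
(N(-25, -34) + 828) + 2768 = (-1 + 828) + 2768 = 827 + 2768 = 3595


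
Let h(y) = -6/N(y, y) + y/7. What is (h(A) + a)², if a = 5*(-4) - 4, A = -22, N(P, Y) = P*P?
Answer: 2116092001/2869636 ≈ 737.41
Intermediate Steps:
N(P, Y) = P²
h(y) = -6/y² + y/7
a = -24 (a = -20 - 4 = -24)
(h(A) + a)² = ((-6/(-22)² + (⅐)*(-22)) - 24)² = ((-6*1/484 - 22/7) - 24)² = ((-3/242 - 22/7) - 24)² = (-5345/1694 - 24)² = (-46001/1694)² = 2116092001/2869636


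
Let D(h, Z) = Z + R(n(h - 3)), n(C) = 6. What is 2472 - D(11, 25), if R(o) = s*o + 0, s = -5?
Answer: 2477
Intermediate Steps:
R(o) = -5*o (R(o) = -5*o + 0 = -5*o)
D(h, Z) = -30 + Z (D(h, Z) = Z - 5*6 = Z - 30 = -30 + Z)
2472 - D(11, 25) = 2472 - (-30 + 25) = 2472 - 1*(-5) = 2472 + 5 = 2477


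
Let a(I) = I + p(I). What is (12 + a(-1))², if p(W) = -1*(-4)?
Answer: 225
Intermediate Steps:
p(W) = 4
a(I) = 4 + I (a(I) = I + 4 = 4 + I)
(12 + a(-1))² = (12 + (4 - 1))² = (12 + 3)² = 15² = 225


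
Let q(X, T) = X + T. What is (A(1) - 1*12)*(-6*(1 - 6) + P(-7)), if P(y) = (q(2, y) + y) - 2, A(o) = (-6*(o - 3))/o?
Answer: 0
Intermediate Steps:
q(X, T) = T + X
A(o) = (18 - 6*o)/o (A(o) = (-6*(-3 + o))/o = (18 - 6*o)/o)
P(y) = 2*y (P(y) = ((y + 2) + y) - 2 = ((2 + y) + y) - 2 = (2 + 2*y) - 2 = 2*y)
(A(1) - 1*12)*(-6*(1 - 6) + P(-7)) = ((-6 + 18/1) - 1*12)*(-6*(1 - 6) + 2*(-7)) = ((-6 + 18*1) - 12)*(-6*(-5) - 14) = ((-6 + 18) - 12)*(30 - 14) = (12 - 12)*16 = 0*16 = 0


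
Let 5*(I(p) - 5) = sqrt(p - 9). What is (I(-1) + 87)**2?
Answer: (460 + I*sqrt(10))**2/25 ≈ 8463.6 + 116.37*I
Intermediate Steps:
I(p) = 5 + sqrt(-9 + p)/5 (I(p) = 5 + sqrt(p - 9)/5 = 5 + sqrt(-9 + p)/5)
(I(-1) + 87)**2 = ((5 + sqrt(-9 - 1)/5) + 87)**2 = ((5 + sqrt(-10)/5) + 87)**2 = ((5 + (I*sqrt(10))/5) + 87)**2 = ((5 + I*sqrt(10)/5) + 87)**2 = (92 + I*sqrt(10)/5)**2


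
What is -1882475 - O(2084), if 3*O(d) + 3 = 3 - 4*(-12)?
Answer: -1882491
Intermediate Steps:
O(d) = 16 (O(d) = -1 + (3 - 4*(-12))/3 = -1 + (3 + 48)/3 = -1 + (⅓)*51 = -1 + 17 = 16)
-1882475 - O(2084) = -1882475 - 1*16 = -1882475 - 16 = -1882491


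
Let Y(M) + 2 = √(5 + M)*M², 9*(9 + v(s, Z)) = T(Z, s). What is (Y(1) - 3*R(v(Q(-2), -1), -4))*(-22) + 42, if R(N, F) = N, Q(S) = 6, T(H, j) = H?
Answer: -1546/3 - 22*√6 ≈ -569.22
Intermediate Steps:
v(s, Z) = -9 + Z/9
Y(M) = -2 + M²*√(5 + M) (Y(M) = -2 + √(5 + M)*M² = -2 + M²*√(5 + M))
(Y(1) - 3*R(v(Q(-2), -1), -4))*(-22) + 42 = ((-2 + 1²*√(5 + 1)) - 3*(-9 + (⅑)*(-1)))*(-22) + 42 = ((-2 + 1*√6) - 3*(-9 - ⅑))*(-22) + 42 = ((-2 + √6) - 3*(-82/9))*(-22) + 42 = ((-2 + √6) + 82/3)*(-22) + 42 = (76/3 + √6)*(-22) + 42 = (-1672/3 - 22*√6) + 42 = -1546/3 - 22*√6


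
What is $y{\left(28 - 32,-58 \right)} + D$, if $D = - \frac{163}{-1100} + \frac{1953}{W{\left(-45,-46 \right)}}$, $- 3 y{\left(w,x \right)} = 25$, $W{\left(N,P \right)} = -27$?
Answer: $- \frac{265711}{3300} \approx -80.518$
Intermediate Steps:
$y{\left(w,x \right)} = - \frac{25}{3}$ ($y{\left(w,x \right)} = \left(- \frac{1}{3}\right) 25 = - \frac{25}{3}$)
$D = - \frac{238211}{3300}$ ($D = - \frac{163}{-1100} + \frac{1953}{-27} = \left(-163\right) \left(- \frac{1}{1100}\right) + 1953 \left(- \frac{1}{27}\right) = \frac{163}{1100} - \frac{217}{3} = - \frac{238211}{3300} \approx -72.185$)
$y{\left(28 - 32,-58 \right)} + D = - \frac{25}{3} - \frac{238211}{3300} = - \frac{265711}{3300}$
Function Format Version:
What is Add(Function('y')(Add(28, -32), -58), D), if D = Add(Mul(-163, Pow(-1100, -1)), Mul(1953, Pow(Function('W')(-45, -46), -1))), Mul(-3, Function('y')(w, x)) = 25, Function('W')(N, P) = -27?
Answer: Rational(-265711, 3300) ≈ -80.518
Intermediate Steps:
Function('y')(w, x) = Rational(-25, 3) (Function('y')(w, x) = Mul(Rational(-1, 3), 25) = Rational(-25, 3))
D = Rational(-238211, 3300) (D = Add(Mul(-163, Pow(-1100, -1)), Mul(1953, Pow(-27, -1))) = Add(Mul(-163, Rational(-1, 1100)), Mul(1953, Rational(-1, 27))) = Add(Rational(163, 1100), Rational(-217, 3)) = Rational(-238211, 3300) ≈ -72.185)
Add(Function('y')(Add(28, -32), -58), D) = Add(Rational(-25, 3), Rational(-238211, 3300)) = Rational(-265711, 3300)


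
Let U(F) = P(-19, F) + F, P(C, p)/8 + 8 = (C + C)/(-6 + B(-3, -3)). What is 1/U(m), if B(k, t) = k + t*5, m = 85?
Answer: 3/101 ≈ 0.029703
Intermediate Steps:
B(k, t) = k + 5*t
P(C, p) = -64 - 2*C/3 (P(C, p) = -64 + 8*((C + C)/(-6 + (-3 + 5*(-3)))) = -64 + 8*((2*C)/(-6 + (-3 - 15))) = -64 + 8*((2*C)/(-6 - 18)) = -64 + 8*((2*C)/(-24)) = -64 + 8*((2*C)*(-1/24)) = -64 + 8*(-C/12) = -64 - 2*C/3)
U(F) = -154/3 + F (U(F) = (-64 - ⅔*(-19)) + F = (-64 + 38/3) + F = -154/3 + F)
1/U(m) = 1/(-154/3 + 85) = 1/(101/3) = 3/101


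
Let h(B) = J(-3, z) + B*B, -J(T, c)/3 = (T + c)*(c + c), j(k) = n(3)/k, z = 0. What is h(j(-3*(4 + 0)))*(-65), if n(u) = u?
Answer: -65/16 ≈ -4.0625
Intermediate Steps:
j(k) = 3/k
J(T, c) = -6*c*(T + c) (J(T, c) = -3*(T + c)*(c + c) = -3*(T + c)*2*c = -6*c*(T + c))
h(B) = B² (h(B) = -6*0*(-3 + 0) + B*B = -6*0*(-3) + B² = 0 + B² = B²)
h(j(-3*(4 + 0)))*(-65) = (3/((-3*(4 + 0))))²*(-65) = (3/((-3*4)))²*(-65) = (3/(-12))²*(-65) = (3*(-1/12))²*(-65) = (-¼)²*(-65) = (1/16)*(-65) = -65/16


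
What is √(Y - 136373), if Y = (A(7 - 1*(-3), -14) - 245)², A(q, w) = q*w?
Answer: 2*√2963 ≈ 108.87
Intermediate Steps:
Y = 148225 (Y = ((7 - 1*(-3))*(-14) - 245)² = ((7 + 3)*(-14) - 245)² = (10*(-14) - 245)² = (-140 - 245)² = (-385)² = 148225)
√(Y - 136373) = √(148225 - 136373) = √11852 = 2*√2963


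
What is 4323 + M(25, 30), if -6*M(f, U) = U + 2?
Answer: 12953/3 ≈ 4317.7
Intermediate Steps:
M(f, U) = -1/3 - U/6 (M(f, U) = -(U + 2)/6 = -(2 + U)/6 = -1/3 - U/6)
4323 + M(25, 30) = 4323 + (-1/3 - 1/6*30) = 4323 + (-1/3 - 5) = 4323 - 16/3 = 12953/3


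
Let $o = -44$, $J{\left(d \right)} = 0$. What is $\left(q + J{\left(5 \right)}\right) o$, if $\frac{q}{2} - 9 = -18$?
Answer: $792$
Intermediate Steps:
$q = -18$ ($q = 18 + 2 \left(-18\right) = 18 - 36 = -18$)
$\left(q + J{\left(5 \right)}\right) o = \left(-18 + 0\right) \left(-44\right) = \left(-18\right) \left(-44\right) = 792$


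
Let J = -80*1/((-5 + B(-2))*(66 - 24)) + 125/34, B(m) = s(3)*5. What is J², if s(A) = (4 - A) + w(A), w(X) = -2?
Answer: 7623121/509796 ≈ 14.953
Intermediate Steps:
s(A) = 2 - A (s(A) = (4 - A) - 2 = 2 - A)
B(m) = -5 (B(m) = (2 - 1*3)*5 = (2 - 3)*5 = -1*5 = -5)
J = 2761/714 (J = -80*1/((-5 - 5)*(66 - 24)) + 125/34 = -80/(42*(-10)) + 125*(1/34) = -80/(-420) + 125/34 = -80*(-1/420) + 125/34 = 4/21 + 125/34 = 2761/714 ≈ 3.8669)
J² = (2761/714)² = 7623121/509796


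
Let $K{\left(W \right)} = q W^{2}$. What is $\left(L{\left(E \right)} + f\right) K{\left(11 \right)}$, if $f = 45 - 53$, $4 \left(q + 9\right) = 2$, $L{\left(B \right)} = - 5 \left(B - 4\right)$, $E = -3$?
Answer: $- \frac{55539}{2} \approx -27770.0$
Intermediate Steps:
$L{\left(B \right)} = 20 - 5 B$ ($L{\left(B \right)} = - 5 \left(-4 + B\right) = 20 - 5 B$)
$q = - \frac{17}{2}$ ($q = -9 + \frac{1}{4} \cdot 2 = -9 + \frac{1}{2} = - \frac{17}{2} \approx -8.5$)
$K{\left(W \right)} = - \frac{17 W^{2}}{2}$
$f = -8$ ($f = 45 - 53 = -8$)
$\left(L{\left(E \right)} + f\right) K{\left(11 \right)} = \left(\left(20 - -15\right) - 8\right) \left(- \frac{17 \cdot 11^{2}}{2}\right) = \left(\left(20 + 15\right) - 8\right) \left(\left(- \frac{17}{2}\right) 121\right) = \left(35 - 8\right) \left(- \frac{2057}{2}\right) = 27 \left(- \frac{2057}{2}\right) = - \frac{55539}{2}$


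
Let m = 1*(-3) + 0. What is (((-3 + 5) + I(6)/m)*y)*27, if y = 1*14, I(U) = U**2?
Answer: -3780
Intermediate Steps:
y = 14
m = -3 (m = -3 + 0 = -3)
(((-3 + 5) + I(6)/m)*y)*27 = (((-3 + 5) + 6**2/(-3))*14)*27 = ((2 + 36*(-1/3))*14)*27 = ((2 - 12)*14)*27 = -10*14*27 = -140*27 = -3780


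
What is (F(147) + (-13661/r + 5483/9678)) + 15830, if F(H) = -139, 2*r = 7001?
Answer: 1062928307665/67755678 ≈ 15688.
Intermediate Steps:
r = 7001/2 (r = (1/2)*7001 = 7001/2 ≈ 3500.5)
(F(147) + (-13661/r + 5483/9678)) + 15830 = (-139 + (-13661/7001/2 + 5483/9678)) + 15830 = (-139 + (-13661*2/7001 + 5483*(1/9678))) + 15830 = (-139 + (-27322/7001 + 5483/9678)) + 15830 = (-139 - 226035833/67755678) + 15830 = -9644075075/67755678 + 15830 = 1062928307665/67755678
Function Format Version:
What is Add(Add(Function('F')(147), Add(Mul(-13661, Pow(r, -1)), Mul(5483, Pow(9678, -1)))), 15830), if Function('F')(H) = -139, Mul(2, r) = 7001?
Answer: Rational(1062928307665, 67755678) ≈ 15688.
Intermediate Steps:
r = Rational(7001, 2) (r = Mul(Rational(1, 2), 7001) = Rational(7001, 2) ≈ 3500.5)
Add(Add(Function('F')(147), Add(Mul(-13661, Pow(r, -1)), Mul(5483, Pow(9678, -1)))), 15830) = Add(Add(-139, Add(Mul(-13661, Pow(Rational(7001, 2), -1)), Mul(5483, Pow(9678, -1)))), 15830) = Add(Add(-139, Add(Mul(-13661, Rational(2, 7001)), Mul(5483, Rational(1, 9678)))), 15830) = Add(Add(-139, Add(Rational(-27322, 7001), Rational(5483, 9678))), 15830) = Add(Add(-139, Rational(-226035833, 67755678)), 15830) = Add(Rational(-9644075075, 67755678), 15830) = Rational(1062928307665, 67755678)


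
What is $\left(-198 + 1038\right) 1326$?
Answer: $1113840$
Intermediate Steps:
$\left(-198 + 1038\right) 1326 = 840 \cdot 1326 = 1113840$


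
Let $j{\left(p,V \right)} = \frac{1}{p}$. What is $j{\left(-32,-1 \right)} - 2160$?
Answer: $- \frac{69121}{32} \approx -2160.0$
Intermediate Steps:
$j{\left(-32,-1 \right)} - 2160 = \frac{1}{-32} - 2160 = - \frac{1}{32} - 2160 = - \frac{69121}{32}$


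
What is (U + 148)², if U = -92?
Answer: 3136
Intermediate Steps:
(U + 148)² = (-92 + 148)² = 56² = 3136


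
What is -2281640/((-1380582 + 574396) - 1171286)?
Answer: 285205/247184 ≈ 1.1538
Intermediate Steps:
-2281640/((-1380582 + 574396) - 1171286) = -2281640/(-806186 - 1171286) = -2281640/(-1977472) = -2281640*(-1/1977472) = 285205/247184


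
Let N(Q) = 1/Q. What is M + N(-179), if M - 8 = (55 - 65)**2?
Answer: 19331/179 ≈ 107.99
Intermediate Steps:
M = 108 (M = 8 + (55 - 65)**2 = 8 + (-10)**2 = 8 + 100 = 108)
M + N(-179) = 108 + 1/(-179) = 108 - 1/179 = 19331/179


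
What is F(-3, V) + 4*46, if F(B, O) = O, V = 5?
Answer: 189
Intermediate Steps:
F(-3, V) + 4*46 = 5 + 4*46 = 5 + 184 = 189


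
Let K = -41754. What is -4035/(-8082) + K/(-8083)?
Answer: 123356911/21775602 ≈ 5.6649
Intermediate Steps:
-4035/(-8082) + K/(-8083) = -4035/(-8082) - 41754/(-8083) = -4035*(-1/8082) - 41754*(-1/8083) = 1345/2694 + 41754/8083 = 123356911/21775602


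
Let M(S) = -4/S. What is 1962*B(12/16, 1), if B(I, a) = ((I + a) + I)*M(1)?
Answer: -19620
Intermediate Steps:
B(I, a) = -8*I - 4*a (B(I, a) = ((I + a) + I)*(-4/1) = (a + 2*I)*(-4*1) = (a + 2*I)*(-4) = -8*I - 4*a)
1962*B(12/16, 1) = 1962*(-96/16 - 4*1) = 1962*(-96/16 - 4) = 1962*(-8*¾ - 4) = 1962*(-6 - 4) = 1962*(-10) = -19620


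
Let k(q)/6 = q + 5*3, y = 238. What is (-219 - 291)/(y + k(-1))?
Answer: -255/161 ≈ -1.5839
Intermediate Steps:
k(q) = 90 + 6*q (k(q) = 6*(q + 5*3) = 6*(q + 15) = 6*(15 + q) = 90 + 6*q)
(-219 - 291)/(y + k(-1)) = (-219 - 291)/(238 + (90 + 6*(-1))) = -510/(238 + (90 - 6)) = -510/(238 + 84) = -510/322 = -510*1/322 = -255/161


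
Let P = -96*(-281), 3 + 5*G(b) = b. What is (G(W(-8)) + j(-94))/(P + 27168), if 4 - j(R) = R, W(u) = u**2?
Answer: 551/270720 ≈ 0.0020353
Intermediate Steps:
G(b) = -3/5 + b/5
j(R) = 4 - R
P = 26976
(G(W(-8)) + j(-94))/(P + 27168) = ((-3/5 + (1/5)*(-8)**2) + (4 - 1*(-94)))/(26976 + 27168) = ((-3/5 + (1/5)*64) + (4 + 94))/54144 = ((-3/5 + 64/5) + 98)*(1/54144) = (61/5 + 98)*(1/54144) = (551/5)*(1/54144) = 551/270720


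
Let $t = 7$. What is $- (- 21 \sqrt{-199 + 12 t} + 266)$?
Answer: $-266 + 21 i \sqrt{115} \approx -266.0 + 225.2 i$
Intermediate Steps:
$- (- 21 \sqrt{-199 + 12 t} + 266) = - (- 21 \sqrt{-199 + 12 \cdot 7} + 266) = - (- 21 \sqrt{-199 + 84} + 266) = - (- 21 \sqrt{-115} + 266) = - (- 21 i \sqrt{115} + 266) = - (266 - 21 i \sqrt{115}) = -266 + 21 i \sqrt{115}$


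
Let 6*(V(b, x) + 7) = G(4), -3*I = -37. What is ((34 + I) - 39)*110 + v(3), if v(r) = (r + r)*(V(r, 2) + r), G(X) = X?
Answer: 2360/3 ≈ 786.67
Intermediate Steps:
I = 37/3 (I = -1/3*(-37) = 37/3 ≈ 12.333)
V(b, x) = -19/3 (V(b, x) = -7 + (1/6)*4 = -7 + 2/3 = -19/3)
v(r) = 2*r*(-19/3 + r) (v(r) = (r + r)*(-19/3 + r) = (2*r)*(-19/3 + r) = 2*r*(-19/3 + r))
((34 + I) - 39)*110 + v(3) = ((34 + 37/3) - 39)*110 + (2/3)*3*(-19 + 3*3) = (139/3 - 39)*110 + (2/3)*3*(-19 + 9) = (22/3)*110 + (2/3)*3*(-10) = 2420/3 - 20 = 2360/3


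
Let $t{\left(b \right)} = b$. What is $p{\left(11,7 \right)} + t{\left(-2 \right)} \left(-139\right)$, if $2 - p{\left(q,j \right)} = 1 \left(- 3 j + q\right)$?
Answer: $290$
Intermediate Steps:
$p{\left(q,j \right)} = 2 - q + 3 j$ ($p{\left(q,j \right)} = 2 - 1 \left(- 3 j + q\right) = 2 - 1 \left(q - 3 j\right) = 2 - \left(q - 3 j\right) = 2 + \left(- q + 3 j\right) = 2 - q + 3 j$)
$p{\left(11,7 \right)} + t{\left(-2 \right)} \left(-139\right) = \left(2 - 11 + 3 \cdot 7\right) - -278 = \left(2 - 11 + 21\right) + 278 = 12 + 278 = 290$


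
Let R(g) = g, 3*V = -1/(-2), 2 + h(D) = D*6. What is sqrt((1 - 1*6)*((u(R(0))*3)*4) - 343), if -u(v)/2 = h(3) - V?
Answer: 3*sqrt(173) ≈ 39.459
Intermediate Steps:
h(D) = -2 + 6*D (h(D) = -2 + D*6 = -2 + 6*D)
V = 1/6 (V = (-1/(-2))/3 = (-1*(-1/2))/3 = (1/3)*(1/2) = 1/6 ≈ 0.16667)
u(v) = -95/3 (u(v) = -2*((-2 + 6*3) - 1*1/6) = -2*((-2 + 18) - 1/6) = -2*(16 - 1/6) = -2*95/6 = -95/3)
sqrt((1 - 1*6)*((u(R(0))*3)*4) - 343) = sqrt((1 - 1*6)*(-95/3*3*4) - 343) = sqrt((1 - 6)*(-95*4) - 343) = sqrt(-5*(-380) - 343) = sqrt(1900 - 343) = sqrt(1557) = 3*sqrt(173)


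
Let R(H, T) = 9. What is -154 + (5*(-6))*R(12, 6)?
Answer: -424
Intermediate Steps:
-154 + (5*(-6))*R(12, 6) = -154 + (5*(-6))*9 = -154 - 30*9 = -154 - 270 = -424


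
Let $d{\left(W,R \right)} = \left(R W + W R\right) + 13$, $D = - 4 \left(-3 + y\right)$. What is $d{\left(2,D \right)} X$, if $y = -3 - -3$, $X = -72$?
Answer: $-4392$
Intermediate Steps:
$y = 0$ ($y = -3 + 3 = 0$)
$D = 12$ ($D = - 4 \left(-3 + 0\right) = \left(-4\right) \left(-3\right) = 12$)
$d{\left(W,R \right)} = 13 + 2 R W$ ($d{\left(W,R \right)} = \left(R W + R W\right) + 13 = 2 R W + 13 = 13 + 2 R W$)
$d{\left(2,D \right)} X = \left(13 + 2 \cdot 12 \cdot 2\right) \left(-72\right) = \left(13 + 48\right) \left(-72\right) = 61 \left(-72\right) = -4392$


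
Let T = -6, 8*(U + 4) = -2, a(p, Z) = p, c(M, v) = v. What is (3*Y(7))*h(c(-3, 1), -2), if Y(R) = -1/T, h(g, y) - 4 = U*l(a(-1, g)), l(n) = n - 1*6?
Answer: 135/8 ≈ 16.875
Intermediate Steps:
l(n) = -6 + n (l(n) = n - 6 = -6 + n)
U = -17/4 (U = -4 + (1/8)*(-2) = -4 - 1/4 = -17/4 ≈ -4.2500)
h(g, y) = 135/4 (h(g, y) = 4 - 17*(-6 - 1)/4 = 4 - 17/4*(-7) = 4 + 119/4 = 135/4)
Y(R) = 1/6 (Y(R) = -1/(-6) = -1*(-1/6) = 1/6)
(3*Y(7))*h(c(-3, 1), -2) = (3*(1/6))*(135/4) = (1/2)*(135/4) = 135/8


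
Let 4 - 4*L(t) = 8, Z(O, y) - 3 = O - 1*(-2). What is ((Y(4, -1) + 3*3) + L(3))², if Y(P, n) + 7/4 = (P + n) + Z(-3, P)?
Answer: 2025/16 ≈ 126.56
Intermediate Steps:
Z(O, y) = 5 + O (Z(O, y) = 3 + (O - 1*(-2)) = 3 + (O + 2) = 3 + (2 + O) = 5 + O)
L(t) = -1 (L(t) = 1 - ¼*8 = 1 - 2 = -1)
Y(P, n) = ¼ + P + n (Y(P, n) = -7/4 + ((P + n) + (5 - 3)) = -7/4 + ((P + n) + 2) = -7/4 + (2 + P + n) = ¼ + P + n)
((Y(4, -1) + 3*3) + L(3))² = (((¼ + 4 - 1) + 3*3) - 1)² = ((13/4 + 9) - 1)² = (49/4 - 1)² = (45/4)² = 2025/16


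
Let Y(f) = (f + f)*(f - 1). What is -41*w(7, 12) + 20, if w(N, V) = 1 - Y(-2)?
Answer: 471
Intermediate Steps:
Y(f) = 2*f*(-1 + f) (Y(f) = (2*f)*(-1 + f) = 2*f*(-1 + f))
w(N, V) = -11 (w(N, V) = 1 - 2*(-2)*(-1 - 2) = 1 - 2*(-2)*(-3) = 1 - 1*12 = 1 - 12 = -11)
-41*w(7, 12) + 20 = -41*(-11) + 20 = 451 + 20 = 471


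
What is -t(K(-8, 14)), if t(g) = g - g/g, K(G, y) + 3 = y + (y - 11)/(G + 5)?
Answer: -9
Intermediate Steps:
K(G, y) = -3 + y + (-11 + y)/(5 + G) (K(G, y) = -3 + (y + (y - 11)/(G + 5)) = -3 + (y + (-11 + y)/(5 + G)) = -3 + y + (-11 + y)/(5 + G))
t(g) = -1 + g (t(g) = g - 1*1 = g - 1 = -1 + g)
-t(K(-8, 14)) = -(-1 + (-26 - 3*(-8) + 6*14 - 8*14)/(5 - 8)) = -(-1 + (-26 + 24 + 84 - 112)/(-3)) = -(-1 - ⅓*(-30)) = -(-1 + 10) = -1*9 = -9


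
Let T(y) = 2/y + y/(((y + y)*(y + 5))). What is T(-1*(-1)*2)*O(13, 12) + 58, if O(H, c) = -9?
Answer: 677/14 ≈ 48.357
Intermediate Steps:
T(y) = 1/(2*(5 + y)) + 2/y (T(y) = 2/y + y/(((2*y)*(5 + y))) = 2/y + y/((2*y*(5 + y))) = 2/y + y*(1/(2*y*(5 + y))) = 2/y + 1/(2*(5 + y)) = 1/(2*(5 + y)) + 2/y)
T(-1*(-1)*2)*O(13, 12) + 58 = (5*(4 - 1*(-1)*2)/(2*((-1*(-1)*2))*(5 - 1*(-1)*2)))*(-9) + 58 = (5*(4 + 1*2)/(2*((1*2))*(5 + 1*2)))*(-9) + 58 = ((5/2)*(4 + 2)/(2*(5 + 2)))*(-9) + 58 = ((5/2)*(1/2)*6/7)*(-9) + 58 = ((5/2)*(1/2)*(1/7)*6)*(-9) + 58 = (15/14)*(-9) + 58 = -135/14 + 58 = 677/14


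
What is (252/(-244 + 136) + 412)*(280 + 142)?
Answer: 518638/3 ≈ 1.7288e+5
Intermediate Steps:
(252/(-244 + 136) + 412)*(280 + 142) = (252/(-108) + 412)*422 = (252*(-1/108) + 412)*422 = (-7/3 + 412)*422 = (1229/3)*422 = 518638/3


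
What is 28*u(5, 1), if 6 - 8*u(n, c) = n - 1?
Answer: 7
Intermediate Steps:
u(n, c) = 7/8 - n/8 (u(n, c) = 3/4 - (n - 1)/8 = 3/4 - (-1 + n)/8 = 3/4 + (1/8 - n/8) = 7/8 - n/8)
28*u(5, 1) = 28*(7/8 - 1/8*5) = 28*(7/8 - 5/8) = 28*(1/4) = 7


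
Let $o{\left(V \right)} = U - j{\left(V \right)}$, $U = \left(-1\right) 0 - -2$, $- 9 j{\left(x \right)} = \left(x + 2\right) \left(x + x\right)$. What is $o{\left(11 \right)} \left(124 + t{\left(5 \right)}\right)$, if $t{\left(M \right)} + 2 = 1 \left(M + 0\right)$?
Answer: $\frac{38608}{9} \approx 4289.8$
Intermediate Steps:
$t{\left(M \right)} = -2 + M$ ($t{\left(M \right)} = -2 + 1 \left(M + 0\right) = -2 + 1 M = -2 + M$)
$j{\left(x \right)} = - \frac{2 x \left(2 + x\right)}{9}$ ($j{\left(x \right)} = - \frac{\left(x + 2\right) \left(x + x\right)}{9} = - \frac{\left(2 + x\right) 2 x}{9} = - \frac{2 x \left(2 + x\right)}{9}$)
$U = 2$ ($U = 0 + 2 = 2$)
$o{\left(V \right)} = 2 + \frac{2 V \left(2 + V\right)}{9}$ ($o{\left(V \right)} = 2 - - \frac{2 V \left(2 + V\right)}{9} = 2 + \frac{2 V \left(2 + V\right)}{9}$)
$o{\left(11 \right)} \left(124 + t{\left(5 \right)}\right) = \left(2 + \frac{2}{9} \cdot 11 \left(2 + 11\right)\right) \left(124 + \left(-2 + 5\right)\right) = \left(2 + \frac{2}{9} \cdot 11 \cdot 13\right) \left(124 + 3\right) = \left(2 + \frac{286}{9}\right) 127 = \frac{304}{9} \cdot 127 = \frac{38608}{9}$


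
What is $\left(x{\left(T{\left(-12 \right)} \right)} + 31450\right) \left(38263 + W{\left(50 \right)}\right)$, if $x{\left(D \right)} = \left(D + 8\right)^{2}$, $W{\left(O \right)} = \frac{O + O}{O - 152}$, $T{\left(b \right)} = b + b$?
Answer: $\frac{61869915278}{51} \approx 1.2131 \cdot 10^{9}$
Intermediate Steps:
$T{\left(b \right)} = 2 b$
$W{\left(O \right)} = \frac{2 O}{-152 + O}$
$x{\left(D \right)} = \left(8 + D\right)^{2}$
$\left(x{\left(T{\left(-12 \right)} \right)} + 31450\right) \left(38263 + W{\left(50 \right)}\right) = \left(\left(8 + 2 \left(-12\right)\right)^{2} + 31450\right) \left(38263 + 2 \cdot 50 \frac{1}{-152 + 50}\right) = \left(\left(8 - 24\right)^{2} + 31450\right) \left(38263 + 2 \cdot 50 \frac{1}{-102}\right) = \left(\left(-16\right)^{2} + 31450\right) \left(38263 + 2 \cdot 50 \left(- \frac{1}{102}\right)\right) = \left(256 + 31450\right) \left(38263 - \frac{50}{51}\right) = 31706 \cdot \frac{1951363}{51} = \frac{61869915278}{51}$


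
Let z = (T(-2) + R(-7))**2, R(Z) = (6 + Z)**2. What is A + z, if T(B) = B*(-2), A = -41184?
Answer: -41159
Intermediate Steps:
T(B) = -2*B
z = 25 (z = (-2*(-2) + (6 - 7)**2)**2 = (4 + (-1)**2)**2 = (4 + 1)**2 = 5**2 = 25)
A + z = -41184 + 25 = -41159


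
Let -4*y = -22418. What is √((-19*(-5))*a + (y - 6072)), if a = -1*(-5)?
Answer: √30/2 ≈ 2.7386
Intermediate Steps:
y = 11209/2 (y = -¼*(-22418) = 11209/2 ≈ 5604.5)
a = 5
√((-19*(-5))*a + (y - 6072)) = √(-19*(-5)*5 + (11209/2 - 6072)) = √(95*5 - 935/2) = √(475 - 935/2) = √(15/2) = √30/2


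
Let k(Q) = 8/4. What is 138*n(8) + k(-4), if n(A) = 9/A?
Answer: 629/4 ≈ 157.25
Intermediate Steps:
k(Q) = 2 (k(Q) = 8*(¼) = 2)
138*n(8) + k(-4) = 138*(9/8) + 2 = 621/4 + 2 = 629/4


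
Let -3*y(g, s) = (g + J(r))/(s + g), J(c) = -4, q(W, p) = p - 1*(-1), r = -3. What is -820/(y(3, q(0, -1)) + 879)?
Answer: -1845/1978 ≈ -0.93276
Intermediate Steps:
q(W, p) = 1 + p (q(W, p) = p + 1 = 1 + p)
y(g, s) = -(-4 + g)/(3*(g + s)) (y(g, s) = -(g - 4)/(3*(s + g)) = -(-4 + g)/(3*(g + s)))
-820/(y(3, q(0, -1)) + 879) = -820/((4 - 1*3)/(3*(3 + (1 - 1))) + 879) = -820/((4 - 3)/(3*(3 + 0)) + 879) = -820/((⅓)*1/3 + 879) = -820/((⅓)*(⅓)*1 + 879) = -820/(⅑ + 879) = -820/7912/9 = -820*9/7912 = -1845/1978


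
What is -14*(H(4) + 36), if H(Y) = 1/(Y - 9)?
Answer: -2506/5 ≈ -501.20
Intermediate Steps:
H(Y) = 1/(-9 + Y)
-14*(H(4) + 36) = -14*(1/(-9 + 4) + 36) = -14*(1/(-5) + 36) = -14*(-⅕ + 36) = -14*179/5 = -2506/5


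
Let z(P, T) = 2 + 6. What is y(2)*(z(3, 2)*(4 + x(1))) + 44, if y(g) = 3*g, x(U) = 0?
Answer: 236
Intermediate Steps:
z(P, T) = 8
y(2)*(z(3, 2)*(4 + x(1))) + 44 = (3*2)*(8*(4 + 0)) + 44 = 6*(8*4) + 44 = 6*32 + 44 = 192 + 44 = 236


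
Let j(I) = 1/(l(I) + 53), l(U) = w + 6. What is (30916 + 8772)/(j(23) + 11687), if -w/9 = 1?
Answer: 1984400/584351 ≈ 3.3959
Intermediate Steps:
w = -9 (w = -9*1 = -9)
l(U) = -3 (l(U) = -9 + 6 = -3)
j(I) = 1/50 (j(I) = 1/(-3 + 53) = 1/50)
(30916 + 8772)/(j(23) + 11687) = (30916 + 8772)/(1/50 + 11687) = 39688/(584351/50) = 39688*(50/584351) = 1984400/584351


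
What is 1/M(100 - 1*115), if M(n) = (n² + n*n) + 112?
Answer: 1/562 ≈ 0.0017794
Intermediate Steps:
M(n) = 112 + 2*n² (M(n) = (n² + n²) + 112 = 2*n² + 112 = 112 + 2*n²)
1/M(100 - 1*115) = 1/(112 + 2*(100 - 1*115)²) = 1/(112 + 2*(100 - 115)²) = 1/(112 + 2*(-15)²) = 1/(112 + 2*225) = 1/(112 + 450) = 1/562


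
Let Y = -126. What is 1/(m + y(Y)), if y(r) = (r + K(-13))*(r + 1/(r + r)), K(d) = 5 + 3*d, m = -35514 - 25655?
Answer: -63/2583527 ≈ -2.4385e-5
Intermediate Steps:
m = -61169
y(r) = (-34 + r)*(r + 1/(2*r)) (y(r) = (r + (5 + 3*(-13)))*(r + 1/(r + r)) = (r + (5 - 39))*(r + 1/(2*r)) = (r - 34)*(r + 1/(2*r)) = (-34 + r)*(r + 1/(2*r)))
1/(m + y(Y)) = 1/(-61169 + (1/2 + (-126)**2 - 34*(-126) - 17/(-126))) = 1/(-61169 + (1/2 + 15876 + 4284 - 17*(-1/126))) = 1/(-61169 + (1/2 + 15876 + 4284 + 17/126)) = 1/(-61169 + 1270120/63) = 1/(-2583527/63) = -63/2583527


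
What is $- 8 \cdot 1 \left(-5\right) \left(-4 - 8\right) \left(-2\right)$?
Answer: $960$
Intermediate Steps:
$- 8 \cdot 1 \left(-5\right) \left(-4 - 8\right) \left(-2\right) = - 8 \left(-5\right) \left(-12\right) \left(-2\right) = - 8 \cdot 60 \left(-2\right) = \left(-8\right) \left(-120\right) = 960$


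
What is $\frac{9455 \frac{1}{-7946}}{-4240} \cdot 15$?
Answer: $\frac{28365}{6738208} \approx 0.0042096$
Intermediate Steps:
$\frac{9455 \frac{1}{-7946}}{-4240} \cdot 15 = 9455 \left(- \frac{1}{7946}\right) \left(- \frac{1}{4240}\right) 15 = \left(- \frac{9455}{7946}\right) \left(- \frac{1}{4240}\right) 15 = \frac{1891}{6738208} \cdot 15 = \frac{28365}{6738208}$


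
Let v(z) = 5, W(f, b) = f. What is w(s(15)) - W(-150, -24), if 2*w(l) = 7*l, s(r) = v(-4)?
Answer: 335/2 ≈ 167.50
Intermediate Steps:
s(r) = 5
w(l) = 7*l/2 (w(l) = (7*l)/2 = 7*l/2)
w(s(15)) - W(-150, -24) = (7/2)*5 - 1*(-150) = 35/2 + 150 = 335/2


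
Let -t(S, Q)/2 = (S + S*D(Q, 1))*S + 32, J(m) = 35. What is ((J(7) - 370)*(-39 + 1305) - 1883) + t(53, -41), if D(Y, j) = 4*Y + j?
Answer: 484059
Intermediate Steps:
D(Y, j) = j + 4*Y
t(S, Q) = -64 - 2*S*(S + S*(1 + 4*Q)) (t(S, Q) = -2*((S + S*(1 + 4*Q))*S + 32) = -2*(S*(S + S*(1 + 4*Q)) + 32) = -2*(32 + S*(S + S*(1 + 4*Q))) = -64 - 2*S*(S + S*(1 + 4*Q)))
((J(7) - 370)*(-39 + 1305) - 1883) + t(53, -41) = ((35 - 370)*(-39 + 1305) - 1883) + (-64 - 4*53² - 8*(-41)*53²) = (-335*1266 - 1883) + (-64 - 4*2809 - 8*(-41)*2809) = (-424110 - 1883) + (-64 - 11236 + 921352) = -425993 + 910052 = 484059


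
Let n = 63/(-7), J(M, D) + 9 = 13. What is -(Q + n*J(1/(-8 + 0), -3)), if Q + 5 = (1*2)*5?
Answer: 31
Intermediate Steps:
J(M, D) = 4 (J(M, D) = -9 + 13 = 4)
Q = 5 (Q = -5 + (1*2)*5 = -5 + 2*5 = -5 + 10 = 5)
n = -9 (n = 63*(-1/7) = -9)
-(Q + n*J(1/(-8 + 0), -3)) = -(5 - 9*4) = -(5 - 36) = -1*(-31) = 31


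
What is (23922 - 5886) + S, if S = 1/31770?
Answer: 573003721/31770 ≈ 18036.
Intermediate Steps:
S = 1/31770 ≈ 3.1476e-5
(23922 - 5886) + S = (23922 - 5886) + 1/31770 = 18036 + 1/31770 = 573003721/31770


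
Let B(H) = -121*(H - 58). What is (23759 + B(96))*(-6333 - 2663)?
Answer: -172372356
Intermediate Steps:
B(H) = 7018 - 121*H (B(H) = -121*(-58 + H) = 7018 - 121*H)
(23759 + B(96))*(-6333 - 2663) = (23759 + (7018 - 121*96))*(-6333 - 2663) = (23759 + (7018 - 11616))*(-8996) = (23759 - 4598)*(-8996) = 19161*(-8996) = -172372356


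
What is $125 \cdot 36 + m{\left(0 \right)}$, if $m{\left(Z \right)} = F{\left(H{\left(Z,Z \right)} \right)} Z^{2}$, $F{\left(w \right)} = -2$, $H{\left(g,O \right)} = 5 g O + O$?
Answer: $4500$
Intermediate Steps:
$H{\left(g,O \right)} = O + 5 O g$ ($H{\left(g,O \right)} = 5 O g + O = O + 5 O g$)
$m{\left(Z \right)} = - 2 Z^{2}$
$125 \cdot 36 + m{\left(0 \right)} = 125 \cdot 36 - 2 \cdot 0^{2} = 4500 - 0 = 4500 + 0 = 4500$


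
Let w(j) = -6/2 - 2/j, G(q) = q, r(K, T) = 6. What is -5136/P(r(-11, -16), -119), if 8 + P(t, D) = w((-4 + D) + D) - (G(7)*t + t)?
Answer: 310728/3569 ≈ 87.063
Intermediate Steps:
w(j) = -3 - 2/j (w(j) = -6*½ - 2/j = -3 - 2/j)
P(t, D) = -11 - 8*t - 2/(-4 + 2*D) (P(t, D) = -8 + ((-3 - 2/((-4 + D) + D)) - (7*t + t)) = -8 + ((-3 - 2/(-4 + 2*D)) - 8*t) = -8 + (-3 - 8*t - 2/(-4 + 2*D)) = -11 - 8*t - 2/(-4 + 2*D))
-5136/P(r(-11, -16), -119) = -5136*(-2 - 119)/(-1 + (-11 - 8*6)*(-2 - 119)) = -5136*(-121/(-1 + (-11 - 48)*(-121))) = -5136*(-121/(-1 - 59*(-121))) = -5136*(-121/(-1 + 7139)) = -5136/((-1/121*7138)) = -5136/(-7138/121) = -5136*(-121/7138) = 310728/3569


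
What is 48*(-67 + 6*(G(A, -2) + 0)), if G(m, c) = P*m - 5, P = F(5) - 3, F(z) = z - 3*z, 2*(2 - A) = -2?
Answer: -15888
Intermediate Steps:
A = 3 (A = 2 - ½*(-2) = 2 + 1 = 3)
F(z) = -2*z
P = -13 (P = -2*5 - 3 = -10 - 3 = -13)
G(m, c) = -5 - 13*m (G(m, c) = -13*m - 5 = -5 - 13*m)
48*(-67 + 6*(G(A, -2) + 0)) = 48*(-67 + 6*((-5 - 13*3) + 0)) = 48*(-67 + 6*((-5 - 39) + 0)) = 48*(-67 + 6*(-44 + 0)) = 48*(-67 + 6*(-44)) = 48*(-67 - 264) = 48*(-331) = -15888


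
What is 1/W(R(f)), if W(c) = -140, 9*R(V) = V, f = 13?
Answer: -1/140 ≈ -0.0071429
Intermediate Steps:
R(V) = V/9
1/W(R(f)) = 1/(-140) = -1/140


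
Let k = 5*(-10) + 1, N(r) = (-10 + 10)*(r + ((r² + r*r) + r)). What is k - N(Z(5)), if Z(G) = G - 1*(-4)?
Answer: -49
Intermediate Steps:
Z(G) = 4 + G (Z(G) = G + 4 = 4 + G)
N(r) = 0 (N(r) = 0*(r + ((r² + r²) + r)) = 0*(r + (2*r² + r)) = 0*(r + (r + 2*r²)) = 0*(2*r + 2*r²) = 0)
k = -49 (k = -50 + 1 = -49)
k - N(Z(5)) = -49 - 1*0 = -49 + 0 = -49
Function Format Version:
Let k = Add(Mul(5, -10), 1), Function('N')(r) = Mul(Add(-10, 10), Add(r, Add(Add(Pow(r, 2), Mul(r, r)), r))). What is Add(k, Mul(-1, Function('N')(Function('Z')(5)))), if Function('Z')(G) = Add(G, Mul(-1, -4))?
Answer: -49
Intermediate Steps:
Function('Z')(G) = Add(4, G) (Function('Z')(G) = Add(G, 4) = Add(4, G))
Function('N')(r) = 0 (Function('N')(r) = Mul(0, Add(r, Add(Add(Pow(r, 2), Pow(r, 2)), r))) = Mul(0, Add(r, Add(Mul(2, Pow(r, 2)), r))) = Mul(0, Add(r, Add(r, Mul(2, Pow(r, 2))))) = Mul(0, Add(Mul(2, r), Mul(2, Pow(r, 2)))) = 0)
k = -49 (k = Add(-50, 1) = -49)
Add(k, Mul(-1, Function('N')(Function('Z')(5)))) = Add(-49, Mul(-1, 0)) = Add(-49, 0) = -49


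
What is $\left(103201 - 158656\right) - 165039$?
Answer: $-220494$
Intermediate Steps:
$\left(103201 - 158656\right) - 165039 = -55455 - 165039 = -220494$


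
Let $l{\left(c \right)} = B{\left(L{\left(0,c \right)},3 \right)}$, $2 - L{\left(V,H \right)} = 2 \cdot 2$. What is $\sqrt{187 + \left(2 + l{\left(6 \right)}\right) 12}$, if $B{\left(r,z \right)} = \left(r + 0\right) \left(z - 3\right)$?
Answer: $\sqrt{211} \approx 14.526$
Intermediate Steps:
$L{\left(V,H \right)} = -2$ ($L{\left(V,H \right)} = 2 - 2 \cdot 2 = 2 - 4 = -2$)
$B{\left(r,z \right)} = r \left(-3 + z\right)$
$l{\left(c \right)} = 0$ ($l{\left(c \right)} = - 2 \left(-3 + 3\right) = \left(-2\right) 0 = 0$)
$\sqrt{187 + \left(2 + l{\left(6 \right)}\right) 12} = \sqrt{187 + \left(2 + 0\right) 12} = \sqrt{187 + 2 \cdot 12} = \sqrt{187 + 24} = \sqrt{211}$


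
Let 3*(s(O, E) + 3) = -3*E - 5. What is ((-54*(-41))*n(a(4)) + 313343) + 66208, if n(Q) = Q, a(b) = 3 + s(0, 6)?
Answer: 362577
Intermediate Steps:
s(O, E) = -14/3 - E (s(O, E) = -3 + (-3*E - 5)/3 = -3 + (-5 - 3*E)/3 = -3 + (-5/3 - E) = -14/3 - E)
a(b) = -23/3 (a(b) = 3 + (-14/3 - 1*6) = 3 + (-14/3 - 6) = 3 - 32/3 = -23/3)
((-54*(-41))*n(a(4)) + 313343) + 66208 = (-54*(-41)*(-23/3) + 313343) + 66208 = (2214*(-23/3) + 313343) + 66208 = (-16974 + 313343) + 66208 = 296369 + 66208 = 362577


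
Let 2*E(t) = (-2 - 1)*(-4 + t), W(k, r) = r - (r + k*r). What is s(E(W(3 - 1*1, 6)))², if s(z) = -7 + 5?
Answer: 4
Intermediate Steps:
W(k, r) = -k*r (W(k, r) = r + (-r - k*r) = -k*r)
E(t) = 6 - 3*t/2 (E(t) = ((-2 - 1)*(-4 + t))/2 = (-3*(-4 + t))/2 = (12 - 3*t)/2 = 6 - 3*t/2)
s(z) = -2
s(E(W(3 - 1*1, 6)))² = (-2)² = 4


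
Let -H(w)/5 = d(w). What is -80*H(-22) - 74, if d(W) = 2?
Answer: 726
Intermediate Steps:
H(w) = -10 (H(w) = -5*2 = -10)
-80*H(-22) - 74 = -80*(-10) - 74 = 800 - 74 = 726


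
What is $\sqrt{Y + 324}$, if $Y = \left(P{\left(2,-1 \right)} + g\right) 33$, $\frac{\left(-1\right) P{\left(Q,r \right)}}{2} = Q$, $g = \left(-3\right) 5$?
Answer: $i \sqrt{303} \approx 17.407 i$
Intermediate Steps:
$g = -15$
$P{\left(Q,r \right)} = - 2 Q$
$Y = -627$ ($Y = \left(\left(-2\right) 2 - 15\right) 33 = \left(-4 - 15\right) 33 = \left(-19\right) 33 = -627$)
$\sqrt{Y + 324} = \sqrt{-627 + 324} = \sqrt{-303} = i \sqrt{303}$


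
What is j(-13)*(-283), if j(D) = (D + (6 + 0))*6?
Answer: 11886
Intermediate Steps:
j(D) = 36 + 6*D (j(D) = (D + 6)*6 = (6 + D)*6 = 36 + 6*D)
j(-13)*(-283) = (36 + 6*(-13))*(-283) = (36 - 78)*(-283) = -42*(-283) = 11886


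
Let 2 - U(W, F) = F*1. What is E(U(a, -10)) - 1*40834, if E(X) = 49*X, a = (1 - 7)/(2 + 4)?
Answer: -40246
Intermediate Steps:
a = -1 (a = -6/6 = -6*⅙ = -1)
U(W, F) = 2 - F
E(U(a, -10)) - 1*40834 = 49*(2 - 1*(-10)) - 1*40834 = 49*(2 + 10) - 40834 = 49*12 - 40834 = 588 - 40834 = -40246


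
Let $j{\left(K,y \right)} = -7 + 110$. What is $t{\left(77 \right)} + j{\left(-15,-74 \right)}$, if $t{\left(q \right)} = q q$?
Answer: $6032$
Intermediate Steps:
$t{\left(q \right)} = q^{2}$
$j{\left(K,y \right)} = 103$
$t{\left(77 \right)} + j{\left(-15,-74 \right)} = 77^{2} + 103 = 5929 + 103 = 6032$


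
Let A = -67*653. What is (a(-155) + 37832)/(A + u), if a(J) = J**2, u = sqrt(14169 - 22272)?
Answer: -2706305607/1914158104 - 61857*I*sqrt(8103)/1914158104 ≈ -1.4138 - 0.0029089*I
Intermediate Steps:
A = -43751
u = I*sqrt(8103) (u = sqrt(-8103) = I*sqrt(8103) ≈ 90.017*I)
(a(-155) + 37832)/(A + u) = ((-155)**2 + 37832)/(-43751 + I*sqrt(8103)) = (24025 + 37832)/(-43751 + I*sqrt(8103)) = 61857/(-43751 + I*sqrt(8103))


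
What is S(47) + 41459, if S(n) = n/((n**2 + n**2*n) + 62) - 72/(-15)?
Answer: 21995302221/530470 ≈ 41464.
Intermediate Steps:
S(n) = 24/5 + n/(62 + n**2 + n**3) (S(n) = n/((n**2 + n**3) + 62) - 72*(-1/15) = n/(62 + n**2 + n**3) + 24/5 = 24/5 + n/(62 + n**2 + n**3))
S(47) + 41459 = (1488 + 5*47 + 24*47**2 + 24*47**3)/(5*(62 + 47**2 + 47**3)) + 41459 = (1488 + 235 + 24*2209 + 24*103823)/(5*(62 + 2209 + 103823)) + 41459 = (1/5)*(1488 + 235 + 53016 + 2491752)/106094 + 41459 = (1/5)*(1/106094)*2546491 + 41459 = 2546491/530470 + 41459 = 21995302221/530470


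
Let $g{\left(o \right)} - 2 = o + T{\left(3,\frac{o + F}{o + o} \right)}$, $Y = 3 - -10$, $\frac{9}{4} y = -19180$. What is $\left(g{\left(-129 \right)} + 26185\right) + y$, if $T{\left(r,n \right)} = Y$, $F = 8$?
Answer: $\frac{157919}{9} \approx 17547.0$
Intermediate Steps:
$y = - \frac{76720}{9}$ ($y = \frac{4}{9} \left(-19180\right) = - \frac{76720}{9} \approx -8524.4$)
$Y = 13$ ($Y = 3 + 10 = 13$)
$T{\left(r,n \right)} = 13$
$g{\left(o \right)} = 15 + o$ ($g{\left(o \right)} = 2 + \left(o + 13\right) = 2 + \left(13 + o\right) = 15 + o$)
$\left(g{\left(-129 \right)} + 26185\right) + y = \left(\left(15 - 129\right) + 26185\right) - \frac{76720}{9} = \left(-114 + 26185\right) - \frac{76720}{9} = 26071 - \frac{76720}{9} = \frac{157919}{9}$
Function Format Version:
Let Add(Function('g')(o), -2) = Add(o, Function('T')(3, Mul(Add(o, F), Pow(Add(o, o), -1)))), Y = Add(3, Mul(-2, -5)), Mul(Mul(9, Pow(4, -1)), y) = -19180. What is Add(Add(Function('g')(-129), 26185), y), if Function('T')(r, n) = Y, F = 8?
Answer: Rational(157919, 9) ≈ 17547.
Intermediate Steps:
y = Rational(-76720, 9) (y = Mul(Rational(4, 9), -19180) = Rational(-76720, 9) ≈ -8524.4)
Y = 13 (Y = Add(3, 10) = 13)
Function('T')(r, n) = 13
Function('g')(o) = Add(15, o) (Function('g')(o) = Add(2, Add(o, 13)) = Add(2, Add(13, o)) = Add(15, o))
Add(Add(Function('g')(-129), 26185), y) = Add(Add(Add(15, -129), 26185), Rational(-76720, 9)) = Add(Add(-114, 26185), Rational(-76720, 9)) = Add(26071, Rational(-76720, 9)) = Rational(157919, 9)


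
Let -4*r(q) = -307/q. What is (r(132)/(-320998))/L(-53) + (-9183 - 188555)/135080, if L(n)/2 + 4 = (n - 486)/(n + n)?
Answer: -8759348343509/5983736557920 ≈ -1.4639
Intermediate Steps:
r(q) = 307/(4*q) (r(q) = -(-307)/(4*q) = 307/(4*q))
L(n) = -8 + (-486 + n)/n (L(n) = -8 + 2*((n - 486)/(n + n)) = -8 + 2*((-486 + n)/((2*n))) = -8 + 2*((-486 + n)*(1/(2*n))) = -8 + 2*((-486 + n)/(2*n)) = -8 + (-486 + n)/n)
(r(132)/(-320998))/L(-53) + (-9183 - 188555)/135080 = (((307/4)/132)/(-320998))/(-7 - 486/(-53)) + (-9183 - 188555)/135080 = (((307/4)*(1/132))*(-1/320998))/(-7 - 486*(-1/53)) - 197738*1/135080 = ((307/528)*(-1/320998))/(-7 + 486/53) - 98869/67540 = -307/(169486944*115/53) - 98869/67540 = -307/169486944*53/115 - 98869/67540 = -16271/19490998560 - 98869/67540 = -8759348343509/5983736557920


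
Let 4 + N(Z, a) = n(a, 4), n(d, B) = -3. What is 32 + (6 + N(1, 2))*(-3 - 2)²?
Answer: 7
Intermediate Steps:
N(Z, a) = -7 (N(Z, a) = -4 - 3 = -7)
32 + (6 + N(1, 2))*(-3 - 2)² = 32 + (6 - 7)*(-3 - 2)² = 32 - 1*(-5)² = 32 - 1*25 = 32 - 25 = 7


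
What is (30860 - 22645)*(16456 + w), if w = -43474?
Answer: -221952870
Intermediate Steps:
(30860 - 22645)*(16456 + w) = (30860 - 22645)*(16456 - 43474) = 8215*(-27018) = -221952870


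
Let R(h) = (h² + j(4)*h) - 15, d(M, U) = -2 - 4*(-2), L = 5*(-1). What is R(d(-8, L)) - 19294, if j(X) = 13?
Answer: -19195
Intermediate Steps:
L = -5
d(M, U) = 6 (d(M, U) = -2 + 8 = 6)
R(h) = -15 + h² + 13*h (R(h) = (h² + 13*h) - 15 = -15 + h² + 13*h)
R(d(-8, L)) - 19294 = (-15 + 6² + 13*6) - 19294 = (-15 + 36 + 78) - 19294 = 99 - 19294 = -19195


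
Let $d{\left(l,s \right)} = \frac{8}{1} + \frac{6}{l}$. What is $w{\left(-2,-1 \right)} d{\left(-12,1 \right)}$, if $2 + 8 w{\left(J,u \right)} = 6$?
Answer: $\frac{15}{4} \approx 3.75$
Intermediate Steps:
$d{\left(l,s \right)} = 8 + \frac{6}{l}$ ($d{\left(l,s \right)} = 8 \cdot 1 + \frac{6}{l} = 8 + \frac{6}{l}$)
$w{\left(J,u \right)} = \frac{1}{2}$ ($w{\left(J,u \right)} = - \frac{1}{4} + \frac{1}{8} \cdot 6 = - \frac{1}{4} + \frac{3}{4} = \frac{1}{2}$)
$w{\left(-2,-1 \right)} d{\left(-12,1 \right)} = \frac{8 + \frac{6}{-12}}{2} = \frac{8 + 6 \left(- \frac{1}{12}\right)}{2} = \frac{8 - \frac{1}{2}}{2} = \frac{1}{2} \cdot \frac{15}{2} = \frac{15}{4}$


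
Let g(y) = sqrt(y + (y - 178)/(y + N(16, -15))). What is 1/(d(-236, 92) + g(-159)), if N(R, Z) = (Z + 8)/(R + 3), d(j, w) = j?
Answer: -714608/169122537 - 2*I*sqrt(359612093)/169122537 ≈ -0.0042254 - 0.00022426*I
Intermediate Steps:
N(R, Z) = (8 + Z)/(3 + R)
g(y) = sqrt(y + (-178 + y)/(-7/19 + y)) (g(y) = sqrt(y + (y - 178)/(y + (8 - 15)/(3 + 16))) = sqrt(y + (-178 + y)/(y - 7/19)) = sqrt(y + (-178 + y)/(-7/19 + y)))
1/(d(-236, 92) + g(-159)) = 1/(-236 + sqrt((-3382 + 12*(-159) + 19*(-159)**2)/(-7 + 19*(-159)))) = 1/(-236 + sqrt((-3382 - 1908 + 19*25281)/(-7 - 3021))) = 1/(-236 + sqrt((-3382 - 1908 + 480339)/(-3028))) = 1/(-236 + sqrt(-1/3028*475049)) = 1/(-236 + sqrt(-475049/3028)) = 1/(-236 + I*sqrt(359612093)/1514)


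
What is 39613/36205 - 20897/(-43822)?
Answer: 2492496771/1586575510 ≈ 1.5710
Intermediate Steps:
39613/36205 - 20897/(-43822) = 39613*(1/36205) - 20897*(-1/43822) = 39613/36205 + 20897/43822 = 2492496771/1586575510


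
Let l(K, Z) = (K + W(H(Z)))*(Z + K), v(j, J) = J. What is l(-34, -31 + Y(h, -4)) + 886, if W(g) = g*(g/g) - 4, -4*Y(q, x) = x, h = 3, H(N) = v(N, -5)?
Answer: 3638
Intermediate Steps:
H(N) = -5
Y(q, x) = -x/4
W(g) = -4 + g (W(g) = g*1 - 4 = g - 4 = -4 + g)
l(K, Z) = (-9 + K)*(K + Z) (l(K, Z) = (K + (-4 - 5))*(Z + K) = (K - 9)*(K + Z) = (-9 + K)*(K + Z))
l(-34, -31 + Y(h, -4)) + 886 = ((-34)² - 9*(-34) - 9*(-31 - ¼*(-4)) - 34*(-31 - ¼*(-4))) + 886 = (1156 + 306 - 9*(-31 + 1) - 34*(-31 + 1)) + 886 = (1156 + 306 - 9*(-30) - 34*(-30)) + 886 = (1156 + 306 + 270 + 1020) + 886 = 2752 + 886 = 3638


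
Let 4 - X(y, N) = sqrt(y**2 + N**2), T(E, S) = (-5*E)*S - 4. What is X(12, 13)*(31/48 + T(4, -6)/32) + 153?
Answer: 2041/12 - 205*sqrt(313)/48 ≈ 94.525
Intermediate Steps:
T(E, S) = -4 - 5*E*S (T(E, S) = -5*E*S - 4 = -4 - 5*E*S)
X(y, N) = 4 - sqrt(N**2 + y**2) (X(y, N) = 4 - sqrt(y**2 + N**2) = 4 - sqrt(N**2 + y**2))
X(12, 13)*(31/48 + T(4, -6)/32) + 153 = (4 - sqrt(13**2 + 12**2))*(31/48 + (-4 - 5*4*(-6))/32) + 153 = (4 - sqrt(169 + 144))*(31*(1/48) + (-4 + 120)*(1/32)) + 153 = (4 - sqrt(313))*(31/48 + 116*(1/32)) + 153 = (4 - sqrt(313))*(31/48 + 29/8) + 153 = (4 - sqrt(313))*(205/48) + 153 = (205/12 - 205*sqrt(313)/48) + 153 = 2041/12 - 205*sqrt(313)/48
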